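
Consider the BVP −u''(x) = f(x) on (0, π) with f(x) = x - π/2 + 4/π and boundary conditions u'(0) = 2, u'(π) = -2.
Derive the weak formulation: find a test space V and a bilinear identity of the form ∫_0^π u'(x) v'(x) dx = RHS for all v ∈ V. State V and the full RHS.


V = H^1(0, π) (v unrestricted at boundary; u is determined up to an additive constant); weak form: ∫_0^π u'v' dx = ∫_0^π (x - π/2 + 4/π) v dx − 2·v(π) − 2·v(0) for all v ∈ V.

Multiply both sides by a test function v and integrate from 0 to π:
  ∫_0^π −u''(x) v(x) dx = ∫_0^π f(x) v(x) dx.
Integrate the LHS by parts once:
  ∫_0^π −u'' v dx = −[u'(x) v(x)]_0^π + ∫_0^π u'(x) v'(x) dx.
Thus ∫_0^π u'(x) v'(x) dx = ∫_0^π f(x) v(x) dx + [u'(x) v(x)]_0^π.
Choose V so that boundary terms are either known or forced to vanish.
u has inhomogeneous Neumann u'(0) = 2, u'(π) = -2. [u' v]_0^π = (-2)·v(π) − (2)·v(0) = − 2·v(π) − 2·v(0). Take V = H^1(0, π); boundary term becomes part of RHS.
Weak formulation: find u (satisfying any essential BC) such that ∫_0^π u'(x) v'(x) dx = ∫_0^π f v dx − 2·v(π) − 2·v(0) for all v ∈ V (Neumann data are natural BCs: they enter the RHS as boundary terms).
Substituting f(x) = x - π/2 + 4/π, the right-hand side is ∫_0^π (x - π/2 + 4/π) v dx − 2·v(π) − 2·v(0).
Compatibility check (pure Neumann): taking v ≡ 1 ∈ V gives 0 = ∫_0^π f dx + (-2) − (2), i.e. ∫_0^π f dx must equal u'(0) − u'(π) = 4. Indeed ∫_0^π (x - π/2 + 4/π) dx = 4, so the data are compatible. The solution is then unique only up to an additive constant (fix it e.g. by requiring ∫_0^π u dx = 0).


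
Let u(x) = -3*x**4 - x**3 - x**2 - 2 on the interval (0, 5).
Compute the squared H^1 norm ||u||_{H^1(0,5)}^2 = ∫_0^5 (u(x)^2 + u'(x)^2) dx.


||u||_{H^1}^2 = 350336555/84

The H^1 norm (squared) on an interval (0, L) is
  ||u||_{H^1}^2 = ∫_0^L u(x)^2 dx + ∫_0^L u'(x)^2 dx.
Compute u'(x) = -12*x**3 - 3*x**2 - 2*x.
Then u(x)^2 = 9*x**8 + 6*x**7 + 7*x**6 + 2*x**5 + 13*x**4 + 4*x**3 + 4*x**2 + 4 and u'(x)^2 = 144*x**6 + 72*x**5 + 57*x**4 + 12*x**3 + 4*x**2.
Integrate each monomial from 0 to 5 using ∫_0^5 c·x^n dx = c·5^(n+1)/(n+1):
  ∫_0^5 u(x)^2 dx = ∫_0^5 (9*x^8 + 6*x^7 + 7*x^6 + 2*x^5 + 13*x^4 + 4*x^3 + 4*x^2 + 4) dx. Term by term:
    ∫_0^5 9*x^8 dx = 1953125;  ∫_0^5 6*x^7 dx = 1171875/4;  ∫_0^5 7*x^6 dx = 78125;
    ∫_0^5 2*x^5 dx = 15625/3;  ∫_0^5 13*x^4 dx = 8125;  ∫_0^5 4*x^3 dx = 625;
    ∫_0^5 4*x^2 dx = 500/3;  ∫_0^5 4 dx = 20.
  Sum: 1953125 + 1171875/4 + 78125 + 15625/3 + 8125 + 625 + 500/3 + 20 = 9353455/4.
  ∫_0^5 u'(x)^2 dx = ∫_0^5 (144*x^6 + 72*x^5 + 57*x^4 + 12*x^3 + 4*x^2) dx. Term by term:
    ∫_0^5 144*x^6 dx = 11250000/7;  ∫_0^5 72*x^5 dx = 187500;  ∫_0^5 57*x^4 dx = 35625;
    ∫_0^5 12*x^3 dx = 1875;  ∫_0^5 4*x^2 dx = 500/3.
  Sum: 11250000/7 + 187500 + 35625 + 1875 + 500/3 = 38478500/21.
Adding: ||u||_{H^1}^2 = 9353455/4 + 38478500/21 = 350336555/84.


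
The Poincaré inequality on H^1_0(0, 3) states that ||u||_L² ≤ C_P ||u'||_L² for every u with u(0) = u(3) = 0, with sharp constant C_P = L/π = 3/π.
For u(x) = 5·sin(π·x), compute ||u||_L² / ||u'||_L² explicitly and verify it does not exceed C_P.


||u||_L² / ||u'||_L² = 1/π < C_P = 3/π.

u(x) = 5·sin(π·x), so u'(x) = 5*π*cos(π*x).
Writing u(x) = A·sin(kπx/L) with A = 5 and k = 3, use ∫_0^L sin²(kπx/L) dx = L/2 and ∫_0^L cos²(kπx/L) dx = L/2.
u² = 25·sin²(π·x) and (u')² = 25*π^2·cos²(π·x), and each of sin², cos² integrates to L/2 = 3/2 over (0, 3).
∫_0^3 u² dx = 75/2, so ||u||_L² = 5*sqrt(6)/2.
∫_0^3 (u')² dx = 75*π^2/2, so ||u'||_L² = 5*sqrt(6)*π/2.
Ratio ||u||_L² / ||u'||_L² = 1/π.
Sharp Poincaré constant on H^1_0(0, 3) is C_P = L/π = 3/π, achieved by sin(π/3·x).
This is the k = 3 harmonic; the ratio L/(kπ) is strictly less than C_P = L/π, consistent with the sharp inequality ||u||_L² ≤ C_P ||u'||_L².


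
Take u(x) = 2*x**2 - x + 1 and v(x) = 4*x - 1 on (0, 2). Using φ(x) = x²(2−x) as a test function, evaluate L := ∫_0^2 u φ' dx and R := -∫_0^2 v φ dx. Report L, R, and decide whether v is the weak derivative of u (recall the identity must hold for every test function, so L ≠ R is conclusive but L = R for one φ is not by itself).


LHS = -76/15, RHS = -76/15. Yes, v = u' weakly.

u(x) = 2*x**2 - x + 1, classical derivative u'(x) = 4*x - 1.
φ(x) = x²(2−x), so φ'(x) = x*(4 - 3*x).
Note φ(0) = φ(2) = 0, so the boundary term u·φ vanishes.
LHS = ∫_0^2 u(x) φ'(x) dx = ∫_0^2 (-6*x^4 + 11*x^3 - 7*x^2 + 4*x) dx. Term by term:
  ∫_0^2 -6*x^4 dx = -192/5;  ∫_0^2 11*x^3 dx = 44;  ∫_0^2 -7*x^2 dx = -56/3;
  ∫_0^2 4*x dx = 8.
Sum: -192/5 + 44 − 56/3 + 8 = -76/15.
So LHS = -76/15.
∫_0^2 v(x) φ(x) dx = ∫_0^2 (-4*x^4 + 9*x^3 - 2*x^2) dx. Term by term:
  ∫_0^2 -4*x^4 dx = -128/5;  ∫_0^2 9*x^3 dx = 36;  ∫_0^2 -2*x^2 dx = -16/3.
Sum: -128/5 + 36 − 16/3 = 76/15.
So RHS = -∫_0^2 v(x) φ(x) dx = -76/15.
LHS = RHS, so the identity holds for this test φ.
Moreover u is smooth here and v(x) = u'(x) = 4*x - 1 pointwise, so the identity holds for every test function. Hence v is the weak derivative of u.


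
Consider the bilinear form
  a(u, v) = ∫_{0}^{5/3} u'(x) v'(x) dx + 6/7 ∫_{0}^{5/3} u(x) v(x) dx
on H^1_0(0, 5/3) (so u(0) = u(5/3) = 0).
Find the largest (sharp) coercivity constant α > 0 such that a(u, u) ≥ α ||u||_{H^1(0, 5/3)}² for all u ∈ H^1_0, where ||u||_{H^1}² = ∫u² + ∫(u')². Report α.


α = 3*(50 + 21*π^2)/(7*(25 + 9*π^2))

Coercivity of a(·,·) on H^1_0(0, 5/3) means a(u, u) ≥ α ||u||_{H^1}² for every u ∈ H^1_0.
The interval has length L = 5/3, and Poincaré/coercivity depend only on L. Here a(u, u) = ∫(u')² + (6/7)·∫u².
Here 0 < c = 6/7 < 1. The condition a(u,u) ≥ α||u||_{H^1}² reads (1−α)∫(u')² ≥ (α−c)∫u². Any admissible α is ≤ 1 (rapidly oscillating u have ∫u²/∫(u')² → 0), and α = 1 would force 0 ≥ (1−c)∫u², impossible since c < 1; so 1−α > 0. By the sharp Poincaré inequality on H^1_0 of an interval of length L, ∫(u')² ≥ (π/L)²∫u² with equality for the first sine mode sin(π(x−x₀)/L) (x₀ the left endpoint), so the inequality holds for all u iff (1−α)(π/L)² ≥ α − c, i.e. α ≤ ((π/L)² + c)/((π/L)² + 1) = (1 + c(L/π)²)/(1 + (L/π)²). With (π/L)² = 9*π^2/25 and c = 6/7, the largest admissible constant is α = ((π/L)² + c)/((π/L)² + 1).
Simplifying, α = 3*(50 + 21*π^2)/(7*(25 + 9*π^2)).


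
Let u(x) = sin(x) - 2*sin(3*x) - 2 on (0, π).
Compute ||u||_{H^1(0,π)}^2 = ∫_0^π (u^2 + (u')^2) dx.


||u||_{H^1(0,π)}^2 = -8/3 + 25*π

u'(x) = cos(x) - 6*cos(3*x).
Expand u² and (u')² and integrate term by term on (0, π), using: for integers n ≥ 1, ∫_0^π sin²(nx) dx = ∫_0^π cos²(nx) dx = π/2; for n ≠ n', ∫_0^π sin(nx)sin(n'x) dx = ∫_0^π cos(nx)cos(n'x) dx = 0; and by product-to-sum, ∫_0^π sin(nx)cos(n'x) dx = ½∫_0^π [sin((n+n')x) + sin((n−n')x)] dx, which is 0 when n+n' is even and 2n/(n²−n'²) when n+n' is odd (it need not vanish on (0, π)). For the constant mode: ∫_0^π 1 dx = π, ∫_0^π cos(nx) dx = 0, ∫_0^π sin(nx) dx = (1−(−1)^n)/n.
  u² squared terms: (-2)²·∫1 dx = 4·π = 4*π;  (-2)²·∫sin(3x)² dx = 4·π/2 = 2*π;  (1)²·∫sin(x)² dx = 1·π/2 = π/2.
  u² cross terms: 2·(-2)·(-2)·∫1·sin(3x) dx = 8·(2/3) = 16/3;  2·(-2)·(1)·∫1·sin(x) dx = -4·(2) = -8;  2·(-2)·(1)·∫sin(3x)·sin(x) dx = -4·(0) = 0.
  So ∫_0^π u² dx = 4*π + 2*π + π/2 + 16/3 − 8 + 0 = -8/3 + 13*π/2.
  (u')² squared terms: (-6)²·∫cos(3x)² dx = 36·π/2 = 18*π;  (1)²·∫cos(x)² dx = 1·π/2 = π/2.
  (u')² cross terms: 2·(-6)·(1)·∫cos(3x)·cos(x) dx = -12·(0) = 0.
  So ∫_0^π (u')² dx = 18*π + π/2 + 0 = 37*π/2.
||u||_{H^1}^2 = (-8/3 + 13*π/2) + (37*π/2) = -8/3 + 25*π.


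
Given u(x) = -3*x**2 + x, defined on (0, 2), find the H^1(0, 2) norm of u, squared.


||u||_{H^1}^2 = 1654/15

The H^1 norm (squared) on an interval (0, L) is
  ||u||_{H^1}^2 = ∫_0^L u(x)^2 dx + ∫_0^L u'(x)^2 dx.
Compute u'(x) = 1 - 6*x.
Then u(x)^2 = 9*x**4 - 6*x**3 + x**2 and u'(x)^2 = 36*x**2 - 12*x + 1.
Integrate each monomial from 0 to 2 using ∫_0^2 c·x^n dx = c·2^(n+1)/(n+1):
  ∫_0^2 u(x)^2 dx = ∫_0^2 (9*x^4 - 6*x^3 + x^2) dx. Term by term:
    ∫_0^2 9*x^4 dx = 288/5;  ∫_0^2 -6*x^3 dx = -24;  ∫_0^2 x^2 dx = 8/3.
  Sum: 288/5 − 24 + 8/3 = 544/15.
  ∫_0^2 u'(x)^2 dx = ∫_0^2 (36*x^2 - 12*x + 1) dx. Term by term:
    ∫_0^2 36*x^2 dx = 96;  ∫_0^2 -12*x dx = -24;  ∫_0^2 1 dx = 2.
  Sum: 96 − 24 + 2 = 74.
Adding: ||u||_{H^1}^2 = 544/15 + 74 = 1654/15.


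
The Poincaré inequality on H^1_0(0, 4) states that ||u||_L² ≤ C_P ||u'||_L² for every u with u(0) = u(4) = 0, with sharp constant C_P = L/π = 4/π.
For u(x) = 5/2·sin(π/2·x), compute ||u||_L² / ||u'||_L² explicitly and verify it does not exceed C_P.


||u||_L² / ||u'||_L² = 2/π < C_P = 4/π.

u(x) = 5/2·sin(π/2·x), so u'(x) = 5*π*cos(π*x/2)/4.
Writing u(x) = A·sin(kπx/L) with A = 5/2 and k = 2, use ∫_0^L sin²(kπx/L) dx = L/2 and ∫_0^L cos²(kπx/L) dx = L/2.
u² = 25/4·sin²(π/2·x) and (u')² = 25*π^2/16·cos²(π/2·x), and each of sin², cos² integrates to L/2 = 2 over (0, 4).
∫_0^4 u² dx = 25/2, so ||u||_L² = 5*sqrt(2)/2.
∫_0^4 (u')² dx = 25*π^2/8, so ||u'||_L² = 5*sqrt(2)*π/4.
Ratio ||u||_L² / ||u'||_L² = 2/π.
Sharp Poincaré constant on H^1_0(0, 4) is C_P = L/π = 4/π, achieved by sin(π/4·x).
This is the k = 2 harmonic; the ratio L/(kπ) is strictly less than C_P = L/π, consistent with the sharp inequality ||u||_L² ≤ C_P ||u'||_L².


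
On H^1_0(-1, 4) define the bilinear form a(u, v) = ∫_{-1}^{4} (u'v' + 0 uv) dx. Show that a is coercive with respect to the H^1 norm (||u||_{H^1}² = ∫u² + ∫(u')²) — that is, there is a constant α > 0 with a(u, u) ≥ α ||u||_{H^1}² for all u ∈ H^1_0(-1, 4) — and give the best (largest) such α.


α = π^2/(π^2 + 25)

Coercivity of a(·,·) on H^1_0(-1, 4) means a(u, u) ≥ α ||u||_{H^1}² for every u ∈ H^1_0.
The interval has length L = 5, and Poincaré/coercivity depend only on L. Here a(u, u) = ∫(u')² + (0)·∫u².
Here c = 0, so a(u,u) = ∫(u')² alone. The condition a(u,u) ≥ α||u||_{H^1}² reads (1−α)∫(u')² ≥ (α−c)∫u². Any admissible α is ≤ 1 (rapidly oscillating u have ∫u²/∫(u')² → 0), and α = 1 would force 0 ≥ (1−c)∫u², impossible since c < 1; so 1−α > 0. By the sharp Poincaré inequality on H^1_0 of an interval of length L, ∫(u')² ≥ (π/L)²∫u² with equality for the first sine mode sin(π(x−x₀)/L) (x₀ the left endpoint), so the inequality holds for all u iff (1−α)(π/L)² ≥ α − c, i.e. α ≤ ((π/L)² + c)/((π/L)² + 1) = (1 + c(L/π)²)/(1 + (L/π)²). (Direct route, valid since c ≤ 0: Poincaré gives c∫u² ≥ c(L/π)²∫(u')², so a(u,u) ≥ (1 + c(L/π)²)∫(u')², while ||u||_{H^1}² ≤ (1 + (L/π)²)∫(u')²; dividing yields the same α.) With (π/L)² = π^2/25 and c = 0, the largest admissible constant is α = ((π/L)² + c)/((π/L)² + 1).
Simplifying, α = π^2/(π^2 + 25).


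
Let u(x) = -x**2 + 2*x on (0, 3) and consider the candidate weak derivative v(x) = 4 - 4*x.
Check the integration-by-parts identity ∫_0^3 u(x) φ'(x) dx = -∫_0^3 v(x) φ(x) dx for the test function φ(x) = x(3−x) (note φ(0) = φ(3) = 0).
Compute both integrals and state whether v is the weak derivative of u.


LHS = 9/2, RHS = 9. No, v is not the weak derivative of u.

u(x) = -x**2 + 2*x, classical derivative u'(x) = 2 - 2*x.
φ(x) = x(3−x), so φ'(x) = 3 - 2*x.
Note φ(0) = φ(3) = 0, so the boundary term u·φ vanishes.
LHS = ∫_0^3 u(x) φ'(x) dx = ∫_0^3 (2*x^3 - 7*x^2 + 6*x) dx. Term by term:
  ∫_0^3 2*x^3 dx = 81/2;  ∫_0^3 -7*x^2 dx = -63;  ∫_0^3 6*x dx = 27.
Sum: 81/2 − 63 + 27 = 9/2.
So LHS = 9/2.
∫_0^3 v(x) φ(x) dx = ∫_0^3 (4*x^3 - 16*x^2 + 12*x) dx. Term by term:
  ∫_0^3 4*x^3 dx = 81;  ∫_0^3 -16*x^2 dx = -144;  ∫_0^3 12*x dx = 54.
Sum: 81 − 144 + 54 = -9.
So RHS = -∫_0^3 v(x) φ(x) dx = 9.
LHS − RHS = -9/2 ≠ 0, so the identity fails.
(For a valid weak derivative the identity must hold for EVERY test function, in particular this one. The failure shows v is NOT the weak derivative of u.)
Correct weak derivative would be u'(x) = 2 - 2*x.


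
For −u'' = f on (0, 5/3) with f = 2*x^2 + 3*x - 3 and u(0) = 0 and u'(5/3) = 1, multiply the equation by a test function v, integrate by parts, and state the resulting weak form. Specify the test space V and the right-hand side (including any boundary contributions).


V = {v ∈ H^1(0, 5/3) : v(0) = 0} (test functions vanish at x = 0 where u is specified); weak form: ∫_0^5/3 u'v' dx = ∫_0^5/3 (2*x^2 + 3*x - 3) v dx + v(5/3) for all v ∈ V.

Multiply both sides by a test function v and integrate from 0 to 5/3:
  ∫_0^5/3 −u''(x) v(x) dx = ∫_0^5/3 f(x) v(x) dx.
Integrate the LHS by parts once:
  ∫_0^5/3 −u'' v dx = −[u'(x) v(x)]_0^5/3 + ∫_0^5/3 u'(x) v'(x) dx.
Thus ∫_0^5/3 u'(x) v'(x) dx = ∫_0^5/3 f(x) v(x) dx + [u'(x) v(x)]_0^5/3.
Choose V so that boundary terms are either known or forced to vanish.
Mixed BC: u(0) = 0 (Dirichlet) and u'(5/3) = 1 (Neumann). Define V = {v ∈ H^1(0, 5/3) : v(0) = 0}. Then [u' v]_0^5/3 = u'(5/3)·v(5/3) − u'(0)·0 = v(5/3).
Weak formulation: find u (satisfying any essential BC) such that ∫_0^5/3 u'(x) v'(x) dx = ∫_0^5/3 f v dx + v(5/3) for all v ∈ V (Dirichlet at 0 absorbed into V; Neumann datum at x = 5/3 contributes the boundary term).
Substituting f(x) = 2*x^2 + 3*x - 3, the right-hand side is ∫_0^5/3 (2*x^2 + 3*x - 3) v dx + v(5/3).


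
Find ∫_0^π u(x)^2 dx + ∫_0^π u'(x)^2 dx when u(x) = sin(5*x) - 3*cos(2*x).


||u||_{H^1(0,π)}^2 = -100/7 + 71*π/2

u'(x) = 6*sin(2*x) + 5*cos(5*x).
Expand u² and (u')² and integrate term by term on (0, π), using: for integers n ≥ 1, ∫_0^π sin²(nx) dx = ∫_0^π cos²(nx) dx = π/2; for n ≠ n', ∫_0^π sin(nx)sin(n'x) dx = ∫_0^π cos(nx)cos(n'x) dx = 0; and by product-to-sum, ∫_0^π sin(nx)cos(n'x) dx = ½∫_0^π [sin((n+n')x) + sin((n−n')x)] dx, which is 0 when n+n' is even and 2n/(n²−n'²) when n+n' is odd (it need not vanish on (0, π)).
  u² squared terms: (-3)²·∫cos(2x)² dx = 9·π/2 = 9*π/2;  (1)²·∫sin(5x)² dx = 1·π/2 = π/2.
  u² cross terms: 2·(-3)·(1)·∫cos(2x)·sin(5x) dx = -6·(10/21) = -20/7.
  So ∫_0^π u² dx = 9*π/2 + π/2 − 20/7 = -20/7 + 5*π.
  (u')² squared terms: (5)²·∫cos(5x)² dx = 25·π/2 = 25*π/2;  (6)²·∫sin(2x)² dx = 36·π/2 = 18*π.
  (u')² cross terms: 2·(5)·(6)·∫cos(5x)·sin(2x) dx = 60·(-4/21) = -80/7.
  So ∫_0^π (u')² dx = 25*π/2 + 18*π − 80/7 = -80/7 + 61*π/2.
||u||_{H^1}^2 = (-20/7 + 5*π) + (-80/7 + 61*π/2) = -100/7 + 71*π/2.


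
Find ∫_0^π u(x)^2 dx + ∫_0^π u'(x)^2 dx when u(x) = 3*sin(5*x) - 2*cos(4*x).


||u||_{H^1(0,π)}^2 = -680/3 + 151*π

u'(x) = 8*sin(4*x) + 15*cos(5*x).
Expand u² and (u')² and integrate term by term on (0, π), using: for integers n ≥ 1, ∫_0^π sin²(nx) dx = ∫_0^π cos²(nx) dx = π/2; for n ≠ n', ∫_0^π sin(nx)sin(n'x) dx = ∫_0^π cos(nx)cos(n'x) dx = 0; and by product-to-sum, ∫_0^π sin(nx)cos(n'x) dx = ½∫_0^π [sin((n+n')x) + sin((n−n')x)] dx, which is 0 when n+n' is even and 2n/(n²−n'²) when n+n' is odd (it need not vanish on (0, π)).
  u² squared terms: (-2)²·∫cos(4x)² dx = 4·π/2 = 2*π;  (3)²·∫sin(5x)² dx = 9·π/2 = 9*π/2.
  u² cross terms: 2·(-2)·(3)·∫cos(4x)·sin(5x) dx = -12·(10/9) = -40/3.
  So ∫_0^π u² dx = 2*π + 9*π/2 − 40/3 = -40/3 + 13*π/2.
  (u')² squared terms: (8)²·∫sin(4x)² dx = 64·π/2 = 32*π;  (15)²·∫cos(5x)² dx = 225·π/2 = 225*π/2.
  (u')² cross terms: 2·(8)·(15)·∫sin(4x)·cos(5x) dx = 240·(-8/9) = -640/3.
  So ∫_0^π (u')² dx = 32*π + 225*π/2 − 640/3 = -640/3 + 289*π/2.
||u||_{H^1}^2 = (-40/3 + 13*π/2) + (-640/3 + 289*π/2) = -680/3 + 151*π.


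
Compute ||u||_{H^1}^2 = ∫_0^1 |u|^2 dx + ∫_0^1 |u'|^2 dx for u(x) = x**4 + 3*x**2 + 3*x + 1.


||u||_{H^1}^2 = 46969/630

The H^1 norm (squared) on an interval (0, L) is
  ||u||_{H^1}^2 = ∫_0^L u(x)^2 dx + ∫_0^L u'(x)^2 dx.
Compute u'(x) = 4*x**3 + 6*x + 3.
Then u(x)^2 = x**8 + 6*x**6 + 6*x**5 + 11*x**4 + 18*x**3 + 15*x**2 + 6*x + 1 and u'(x)^2 = 16*x**6 + 48*x**4 + 24*x**3 + 36*x**2 + 36*x + 9.
Integrate each monomial from 0 to 1 using ∫_0^1 c·x^n dx = c·1^(n+1)/(n+1):
  ∫_0^1 u(x)^2 dx = ∫_0^1 (x^8 + 6*x^6 + 6*x^5 + 11*x^4 + 18*x^3 + 15*x^2 + 6*x + 1) dx. Term by term:
    ∫_0^1 x^8 dx = 1/9;  ∫_0^1 6*x^6 dx = 6/7;  ∫_0^1 6*x^5 dx = 1;
    ∫_0^1 11*x^4 dx = 11/5;  ∫_0^1 18*x^3 dx = 9/2;  ∫_0^1 15*x^2 dx = 5;
    ∫_0^1 6*x dx = 3;  ∫_0^1 1 dx = 1.
  Sum: 1/9 + 6/7 + 1 + 11/5 + 9/2 + 5 + 3 + 1 = 11131/630.
  ∫_0^1 u'(x)^2 dx = ∫_0^1 (16*x^6 + 48*x^4 + 24*x^3 + 36*x^2 + 36*x + 9) dx. Term by term:
    ∫_0^1 16*x^6 dx = 16/7;  ∫_0^1 48*x^4 dx = 48/5;  ∫_0^1 24*x^3 dx = 6;
    ∫_0^1 36*x^2 dx = 12;  ∫_0^1 36*x dx = 18;  ∫_0^1 9 dx = 9.
  Sum: 16/7 + 48/5 + 6 + 12 + 18 + 9 = 1991/35.
Adding: ||u||_{H^1}^2 = 11131/630 + 1991/35 = 46969/630.


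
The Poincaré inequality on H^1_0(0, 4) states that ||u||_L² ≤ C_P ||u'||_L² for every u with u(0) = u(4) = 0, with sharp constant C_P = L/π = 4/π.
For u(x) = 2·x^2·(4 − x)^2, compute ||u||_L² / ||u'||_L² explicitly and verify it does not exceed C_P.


||u||_L² / ||u'||_L² = 2*sqrt(3)/3 < C_P = 4/π.

u(x) = 2·x^2·(4 − x)^2, so u'(x) = 8*x*(x - 4)*(x - 2).
u(x) = 2·x^2·(4 − x)^2 vanishes at x = 0 and x = 4, so u ∈ H^1_0(0, 4). Differentiate via the product rule and integrate the resulting polynomials term by term.
  ∫_0^4 u² dx = ∫_0^4 (4*x^8 - 64*x^7 + 384*x^6 - 1024*x^5 + 1024*x^4) dx. Term by term:
    ∫_0^4 4*x^8 dx = 1048576/9;  ∫_0^4 -64*x^7 dx = -524288;  ∫_0^4 384*x^6 dx = 6291456/7;
    ∫_0^4 -1024*x^5 dx = -2097152/3;  ∫_0^4 1024*x^4 dx = 1048576/5.
  Sum: 1048576/9 − 524288 + 6291456/7 − 2097152/3 + 1048576/5 = 524288/315.
  ∫_0^4 (u')² dx = ∫_0^4 (64*x^6 - 768*x^5 + 3328*x^4 - 6144*x^3 + 4096*x^2) dx. Term by term:
    ∫_0^4 64*x^6 dx = 1048576/7;  ∫_0^4 -768*x^5 dx = -524288;  ∫_0^4 3328*x^4 dx = 3407872/5;
    ∫_0^4 -6144*x^3 dx = -393216;  ∫_0^4 4096*x^2 dx = 262144/3.
  Sum: 1048576/7 − 524288 + 3407872/5 − 393216 + 262144/3 = 131072/105.
∫_0^4 u² dx = 524288/315, so ||u||_L² = 512*sqrt(70)/105.
∫_0^4 (u')² dx = 131072/105, so ||u'||_L² = 256*sqrt(210)/105.
Ratio ||u||_L² / ||u'||_L² = 2*sqrt(3)/3.
Sharp Poincaré constant on H^1_0(0, 4) is C_P = L/π = 4/π, achieved by sin(π/4·x).
A polynomial bump cannot attain the sharp Poincaré constant (only the first sine eigenfunction does), so the ratio is strictly less than C_P, consistent with ||u||_L² ≤ C_P ||u'||_L².


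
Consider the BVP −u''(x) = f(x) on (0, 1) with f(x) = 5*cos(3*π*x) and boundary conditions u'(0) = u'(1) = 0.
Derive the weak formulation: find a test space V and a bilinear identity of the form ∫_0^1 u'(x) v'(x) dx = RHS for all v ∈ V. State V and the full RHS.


V = H^1(0, 1) (no boundary constraint on v; u is determined up to an additive constant); weak form: ∫_0^1 u'v' dx = ∫_0^1 (5*cos(3*π*x)) v dx for all v ∈ V.

Multiply both sides by a test function v and integrate from 0 to 1:
  ∫_0^1 −u''(x) v(x) dx = ∫_0^1 f(x) v(x) dx.
Integrate the LHS by parts once:
  ∫_0^1 −u'' v dx = −[u'(x) v(x)]_0^1 + ∫_0^1 u'(x) v'(x) dx.
Thus ∫_0^1 u'(x) v'(x) dx = ∫_0^1 f(x) v(x) dx + [u'(x) v(x)]_0^1.
Choose V so that boundary terms are either known or forced to vanish.
u has homogeneous Neumann: u'(0) = u'(1) = 0. So [u' v]_0^1 = 0·v(1) − 0·v(0) = 0 for any v; take V = H^1(0, 1).
Weak formulation: find u (satisfying any essential BC) such that ∫_0^1 u'(x) v'(x) dx = ∫_0^1 f v dx for all v ∈ V (homogeneous Neumann, so boundary terms vanish).
Substituting f(x) = 5*cos(3*π*x), the right-hand side is ∫_0^1 (5*cos(3*π*x)) v dx.
Compatibility check (pure Neumann): taking v ≡ 1 ∈ V gives 0 = ∫_0^1 f dx + (0) − (0), i.e. ∫_0^1 f dx must equal u'(0) − u'(1) = 0. Indeed ∫_0^1 (5*cos(3*π*x)) dx = 0, so the data are compatible. The solution is then unique only up to an additive constant (fix it e.g. by requiring ∫_0^1 u dx = 0).


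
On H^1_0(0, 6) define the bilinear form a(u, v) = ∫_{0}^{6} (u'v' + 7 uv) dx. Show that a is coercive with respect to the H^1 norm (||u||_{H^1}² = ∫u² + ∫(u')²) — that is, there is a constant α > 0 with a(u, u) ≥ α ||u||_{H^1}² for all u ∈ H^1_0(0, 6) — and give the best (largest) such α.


α = 1

Coercivity of a(·,·) on H^1_0(0, 6) means a(u, u) ≥ α ||u||_{H^1}² for every u ∈ H^1_0.
The interval has length L = 6, and Poincaré/coercivity depend only on L. Here a(u, u) = ∫(u')² + (7)·∫u².
Here c = 7 ≥ 1, so a(u,u) = ∫(u')² + c∫u² ≥ ∫(u')² + ∫u² = ||u||_{H^1}², i.e. α = 1 works. No larger α is possible: a(u,u) ≥ α||u||_{H^1}² means (1−α)∫(u')² ≥ (α−c)∫u², and for the modes u_n = sin(nπ(x−x₀)/L) (x₀ the left endpoint) one has ∫u_n²/∫(u_n')² = (L/(nπ))² → 0, so a(u_n,u_n)/||u_n||_{H^1}² → 1. Hence the optimal constant is α = 1.
Therefore α = 1.


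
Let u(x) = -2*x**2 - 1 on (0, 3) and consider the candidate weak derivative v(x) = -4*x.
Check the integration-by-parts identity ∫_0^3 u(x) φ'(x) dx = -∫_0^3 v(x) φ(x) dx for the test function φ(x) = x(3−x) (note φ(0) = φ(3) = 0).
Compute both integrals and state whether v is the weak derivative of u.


LHS = 27, RHS = 27. Yes, v = u' weakly.

u(x) = -2*x**2 - 1, classical derivative u'(x) = -4*x.
φ(x) = x(3−x), so φ'(x) = 3 - 2*x.
Note φ(0) = φ(3) = 0, so the boundary term u·φ vanishes.
LHS = ∫_0^3 u(x) φ'(x) dx = ∫_0^3 (4*x^3 - 6*x^2 + 2*x - 3) dx. Term by term:
  ∫_0^3 4*x^3 dx = 81;  ∫_0^3 -6*x^2 dx = -54;  ∫_0^3 2*x dx = 9;
  ∫_0^3 -3 dx = -9.
Sum: 81 − 54 + 9 − 9 = 27.
So LHS = 27.
∫_0^3 v(x) φ(x) dx = ∫_0^3 (4*x^3 - 12*x^2) dx. Term by term:
  ∫_0^3 4*x^3 dx = 81;  ∫_0^3 -12*x^2 dx = -108.
Sum: 81 − 108 = -27.
So RHS = -∫_0^3 v(x) φ(x) dx = 27.
LHS = RHS, so the identity holds for this test φ.
Moreover u is smooth here and v(x) = u'(x) = -4*x pointwise, so the identity holds for every test function. Hence v is the weak derivative of u.


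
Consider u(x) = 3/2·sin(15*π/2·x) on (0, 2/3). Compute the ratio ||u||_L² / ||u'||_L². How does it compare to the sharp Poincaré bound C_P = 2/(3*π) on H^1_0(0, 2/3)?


||u||_L² / ||u'||_L² = 2/(15*π) < C_P = 2/(3*π).

u(x) = 3/2·sin(15*π/2·x), so u'(x) = 45*π*cos(15*π*x/2)/4.
Writing u(x) = A·sin(kπx/L) with A = 3/2 and k = 5, use ∫_0^L sin²(kπx/L) dx = L/2 and ∫_0^L cos²(kπx/L) dx = L/2.
u² = 9/4·sin²(15*π/2·x) and (u')² = 2025*π^2/16·cos²(15*π/2·x), and each of sin², cos² integrates to L/2 = 1/3 over (0, 2/3).
∫_0^2/3 u² dx = 3/4, so ||u||_L² = sqrt(3)/2.
∫_0^2/3 (u')² dx = 675*π^2/16, so ||u'||_L² = 15*sqrt(3)*π/4.
Ratio ||u||_L² / ||u'||_L² = 2/(15*π).
Sharp Poincaré constant on H^1_0(0, 2/3) is C_P = L/π = 2/(3*π), achieved by sin(3*π/2·x).
This is the k = 5 harmonic; the ratio L/(kπ) is strictly less than C_P = L/π, consistent with the sharp inequality ||u||_L² ≤ C_P ||u'||_L².


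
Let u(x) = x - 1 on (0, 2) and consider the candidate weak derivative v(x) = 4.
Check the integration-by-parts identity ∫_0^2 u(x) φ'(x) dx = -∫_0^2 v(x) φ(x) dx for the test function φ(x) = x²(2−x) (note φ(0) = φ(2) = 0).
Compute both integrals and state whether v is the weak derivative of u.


LHS = -4/3, RHS = -16/3. No, v is not the weak derivative of u.

u(x) = x - 1, classical derivative u'(x) = 1.
φ(x) = x²(2−x), so φ'(x) = x*(4 - 3*x).
Note φ(0) = φ(2) = 0, so the boundary term u·φ vanishes.
LHS = ∫_0^2 u(x) φ'(x) dx = ∫_0^2 (-3*x^3 + 7*x^2 - 4*x) dx. Term by term:
  ∫_0^2 -3*x^3 dx = -12;  ∫_0^2 7*x^2 dx = 56/3;  ∫_0^2 -4*x dx = -8.
Sum: -12 + 56/3 − 8 = -4/3.
So LHS = -4/3.
∫_0^2 v(x) φ(x) dx = ∫_0^2 (-4*x^3 + 8*x^2) dx. Term by term:
  ∫_0^2 -4*x^3 dx = -16;  ∫_0^2 8*x^2 dx = 64/3.
Sum: -16 + 64/3 = 16/3.
So RHS = -∫_0^2 v(x) φ(x) dx = -16/3.
LHS − RHS = 4 ≠ 0, so the identity fails.
(For a valid weak derivative the identity must hold for EVERY test function, in particular this one. The failure shows v is NOT the weak derivative of u.)
Correct weak derivative would be u'(x) = 1.


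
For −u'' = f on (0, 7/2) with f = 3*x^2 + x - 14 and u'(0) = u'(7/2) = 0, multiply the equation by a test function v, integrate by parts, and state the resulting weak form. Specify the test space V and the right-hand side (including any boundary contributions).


V = H^1(0, 7/2) (no boundary constraint on v; u is determined up to an additive constant); weak form: ∫_0^7/2 u'v' dx = ∫_0^7/2 (3*x^2 + x - 14) v dx for all v ∈ V.

Multiply both sides by a test function v and integrate from 0 to 7/2:
  ∫_0^7/2 −u''(x) v(x) dx = ∫_0^7/2 f(x) v(x) dx.
Integrate the LHS by parts once:
  ∫_0^7/2 −u'' v dx = −[u'(x) v(x)]_0^7/2 + ∫_0^7/2 u'(x) v'(x) dx.
Thus ∫_0^7/2 u'(x) v'(x) dx = ∫_0^7/2 f(x) v(x) dx + [u'(x) v(x)]_0^7/2.
Choose V so that boundary terms are either known or forced to vanish.
u has homogeneous Neumann: u'(0) = u'(7/2) = 0. So [u' v]_0^7/2 = 0·v(7/2) − 0·v(0) = 0 for any v; take V = H^1(0, 7/2).
Weak formulation: find u (satisfying any essential BC) such that ∫_0^7/2 u'(x) v'(x) dx = ∫_0^7/2 f v dx for all v ∈ V (homogeneous Neumann, so boundary terms vanish).
Substituting f(x) = 3*x^2 + x - 14, the right-hand side is ∫_0^7/2 (3*x^2 + x - 14) v dx.
Compatibility check (pure Neumann): taking v ≡ 1 ∈ V gives 0 = ∫_0^7/2 f dx + (0) − (0), i.e. ∫_0^7/2 f dx must equal u'(0) − u'(7/2) = 0. Indeed ∫_0^7/2 (3*x^2 + x - 14) dx = 0, so the data are compatible. The solution is then unique only up to an additive constant (fix it e.g. by requiring ∫_0^7/2 u dx = 0).


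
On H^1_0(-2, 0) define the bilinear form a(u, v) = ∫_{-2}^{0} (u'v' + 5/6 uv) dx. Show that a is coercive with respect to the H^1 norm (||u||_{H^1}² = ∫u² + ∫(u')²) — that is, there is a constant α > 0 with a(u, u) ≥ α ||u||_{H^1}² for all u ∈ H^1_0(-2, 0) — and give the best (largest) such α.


α = (10/3 + π^2)/(4 + π^2)

Coercivity of a(·,·) on H^1_0(-2, 0) means a(u, u) ≥ α ||u||_{H^1}² for every u ∈ H^1_0.
The interval has length L = 2, and Poincaré/coercivity depend only on L. Here a(u, u) = ∫(u')² + (5/6)·∫u².
Here 0 < c = 5/6 < 1. The condition a(u,u) ≥ α||u||_{H^1}² reads (1−α)∫(u')² ≥ (α−c)∫u². Any admissible α is ≤ 1 (rapidly oscillating u have ∫u²/∫(u')² → 0), and α = 1 would force 0 ≥ (1−c)∫u², impossible since c < 1; so 1−α > 0. By the sharp Poincaré inequality on H^1_0 of an interval of length L, ∫(u')² ≥ (π/L)²∫u² with equality for the first sine mode sin(π(x−x₀)/L) (x₀ the left endpoint), so the inequality holds for all u iff (1−α)(π/L)² ≥ α − c, i.e. α ≤ ((π/L)² + c)/((π/L)² + 1) = (1 + c(L/π)²)/(1 + (L/π)²). With (π/L)² = π^2/4 and c = 5/6, the largest admissible constant is α = ((π/L)² + c)/((π/L)² + 1).
Simplifying, α = (10/3 + π^2)/(4 + π^2).


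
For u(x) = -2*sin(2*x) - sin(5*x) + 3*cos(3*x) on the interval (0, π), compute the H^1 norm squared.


||u||_{H^1(0,π)}^2 = 96 + 68*π

u'(x) = -9*sin(3*x) - 4*cos(2*x) - 5*cos(5*x).
Expand u² and (u')² and integrate term by term on (0, π), using: for integers n ≥ 1, ∫_0^π sin²(nx) dx = ∫_0^π cos²(nx) dx = π/2; for n ≠ n', ∫_0^π sin(nx)sin(n'x) dx = ∫_0^π cos(nx)cos(n'x) dx = 0; and by product-to-sum, ∫_0^π sin(nx)cos(n'x) dx = ½∫_0^π [sin((n+n')x) + sin((n−n')x)] dx, which is 0 when n+n' is even and 2n/(n²−n'²) when n+n' is odd (it need not vanish on (0, π)).
  u² squared terms: (-1)²·∫sin(5x)² dx = 1·π/2 = π/2;  (-2)²·∫sin(2x)² dx = 4·π/2 = 2*π;  (3)²·∫cos(3x)² dx = 9·π/2 = 9*π/2.
  u² cross terms: 2·(-1)·(-2)·∫sin(5x)·sin(2x) dx = 4·(0) = 0;  2·(-1)·(3)·∫sin(5x)·cos(3x) dx = -6·(0) = 0;  2·(-2)·(3)·∫sin(2x)·cos(3x) dx = -12·(-4/5) = 48/5.
  So ∫_0^π u² dx = π/2 + 2*π + 9*π/2 + 0 + 0 + 48/5 = 48/5 + 7*π.
  (u')² squared terms: (-9)²·∫sin(3x)² dx = 81·π/2 = 81*π/2;  (-5)²·∫cos(5x)² dx = 25·π/2 = 25*π/2;  (-4)²·∫cos(2x)² dx = 16·π/2 = 8*π.
  (u')² cross terms: 2·(-9)·(-5)·∫sin(3x)·cos(5x) dx = 90·(0) = 0;  2·(-9)·(-4)·∫sin(3x)·cos(2x) dx = 72·(6/5) = 432/5;  2·(-5)·(-4)·∫cos(5x)·cos(2x) dx = 40·(0) = 0.
  So ∫_0^π (u')² dx = 81*π/2 + 25*π/2 + 8*π + 0 + 432/5 + 0 = 432/5 + 61*π.
||u||_{H^1}^2 = (48/5 + 7*π) + (432/5 + 61*π) = 96 + 68*π.


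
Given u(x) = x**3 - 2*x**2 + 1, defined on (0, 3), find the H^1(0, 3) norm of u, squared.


||u||_{H^1}^2 = 8661/70

The H^1 norm (squared) on an interval (0, L) is
  ||u||_{H^1}^2 = ∫_0^L u(x)^2 dx + ∫_0^L u'(x)^2 dx.
Compute u'(x) = 3*x**2 - 4*x.
Then u(x)^2 = x**6 - 4*x**5 + 4*x**4 + 2*x**3 - 4*x**2 + 1 and u'(x)^2 = 9*x**4 - 24*x**3 + 16*x**2.
Integrate each monomial from 0 to 3 using ∫_0^3 c·x^n dx = c·3^(n+1)/(n+1):
  ∫_0^3 u(x)^2 dx = ∫_0^3 (x^6 - 4*x^5 + 4*x^4 + 2*x^3 - 4*x^2 + 1) dx. Term by term:
    ∫_0^3 x^6 dx = 2187/7;  ∫_0^3 -4*x^5 dx = -486;  ∫_0^3 4*x^4 dx = 972/5;
    ∫_0^3 2*x^3 dx = 81/2;  ∫_0^3 -4*x^2 dx = -36;  ∫_0^3 1 dx = 3.
  Sum: 2187/7 − 486 + 972/5 + 81/2 − 36 + 3 = 1983/70.
  ∫_0^3 u'(x)^2 dx = ∫_0^3 (9*x^4 - 24*x^3 + 16*x^2) dx. Term by term:
    ∫_0^3 9*x^4 dx = 2187/5;  ∫_0^3 -24*x^3 dx = -486;  ∫_0^3 16*x^2 dx = 144.
  Sum: 2187/5 − 486 + 144 = 477/5.
Adding: ||u||_{H^1}^2 = 1983/70 + 477/5 = 8661/70.


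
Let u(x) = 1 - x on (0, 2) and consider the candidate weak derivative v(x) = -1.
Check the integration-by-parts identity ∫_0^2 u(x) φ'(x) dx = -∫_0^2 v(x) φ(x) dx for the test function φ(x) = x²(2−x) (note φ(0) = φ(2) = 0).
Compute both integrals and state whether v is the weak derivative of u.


LHS = 4/3, RHS = 4/3. Yes, v = u' weakly.

u(x) = 1 - x, classical derivative u'(x) = -1.
φ(x) = x²(2−x), so φ'(x) = x*(4 - 3*x).
Note φ(0) = φ(2) = 0, so the boundary term u·φ vanishes.
LHS = ∫_0^2 u(x) φ'(x) dx = ∫_0^2 (3*x^3 - 7*x^2 + 4*x) dx. Term by term:
  ∫_0^2 3*x^3 dx = 12;  ∫_0^2 -7*x^2 dx = -56/3;  ∫_0^2 4*x dx = 8.
Sum: 12 − 56/3 + 8 = 4/3.
So LHS = 4/3.
∫_0^2 v(x) φ(x) dx = ∫_0^2 (x^3 - 2*x^2) dx. Term by term:
  ∫_0^2 x^3 dx = 4;  ∫_0^2 -2*x^2 dx = -16/3.
Sum: 4 − 16/3 = -4/3.
So RHS = -∫_0^2 v(x) φ(x) dx = 4/3.
LHS = RHS, so the identity holds for this test φ.
Moreover u is smooth here and v(x) = u'(x) = -1 pointwise, so the identity holds for every test function. Hence v is the weak derivative of u.


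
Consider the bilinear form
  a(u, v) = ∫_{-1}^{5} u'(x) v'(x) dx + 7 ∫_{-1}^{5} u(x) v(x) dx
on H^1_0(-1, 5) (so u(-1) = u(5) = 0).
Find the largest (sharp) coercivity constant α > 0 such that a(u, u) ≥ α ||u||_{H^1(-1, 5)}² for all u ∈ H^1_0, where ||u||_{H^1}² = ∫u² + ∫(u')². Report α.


α = 1

Coercivity of a(·,·) on H^1_0(-1, 5) means a(u, u) ≥ α ||u||_{H^1}² for every u ∈ H^1_0.
The interval has length L = 6, and Poincaré/coercivity depend only on L. Here a(u, u) = ∫(u')² + (7)·∫u².
Here c = 7 ≥ 1, so a(u,u) = ∫(u')² + c∫u² ≥ ∫(u')² + ∫u² = ||u||_{H^1}², i.e. α = 1 works. No larger α is possible: a(u,u) ≥ α||u||_{H^1}² means (1−α)∫(u')² ≥ (α−c)∫u², and for the modes u_n = sin(nπ(x−x₀)/L) (x₀ the left endpoint) one has ∫u_n²/∫(u_n')² = (L/(nπ))² → 0, so a(u_n,u_n)/||u_n||_{H^1}² → 1. Hence the optimal constant is α = 1.
Therefore α = 1.


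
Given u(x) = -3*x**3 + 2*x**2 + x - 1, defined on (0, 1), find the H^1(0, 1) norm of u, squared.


||u||_{H^1}^2 = 613/210

The H^1 norm (squared) on an interval (0, L) is
  ||u||_{H^1}^2 = ∫_0^L u(x)^2 dx + ∫_0^L u'(x)^2 dx.
Compute u'(x) = -9*x**2 + 4*x + 1.
Then u(x)^2 = 9*x**6 - 12*x**5 - 2*x**4 + 10*x**3 - 3*x**2 - 2*x + 1 and u'(x)^2 = 81*x**4 - 72*x**3 - 2*x**2 + 8*x + 1.
Integrate each monomial from 0 to 1 using ∫_0^1 c·x^n dx = c·1^(n+1)/(n+1):
  ∫_0^1 u(x)^2 dx = ∫_0^1 (9*x^6 - 12*x^5 - 2*x^4 + 10*x^3 - 3*x^2 - 2*x + 1) dx. Term by term:
    ∫_0^1 9*x^6 dx = 9/7;  ∫_0^1 -12*x^5 dx = -2;  ∫_0^1 -2*x^4 dx = -2/5;
    ∫_0^1 10*x^3 dx = 5/2;  ∫_0^1 -3*x^2 dx = -1;  ∫_0^1 -2*x dx = -1;
    ∫_0^1 1 dx = 1.
  Sum: 9/7 − 2 − 2/5 + 5/2 − 1 − 1 + 1 = 27/70.
  ∫_0^1 u'(x)^2 dx = ∫_0^1 (81*x^4 - 72*x^3 - 2*x^2 + 8*x + 1) dx. Term by term:
    ∫_0^1 81*x^4 dx = 81/5;  ∫_0^1 -72*x^3 dx = -18;  ∫_0^1 -2*x^2 dx = -2/3;
    ∫_0^1 8*x dx = 4;  ∫_0^1 1 dx = 1.
  Sum: 81/5 − 18 − 2/3 + 4 + 1 = 38/15.
Adding: ||u||_{H^1}^2 = 27/70 + 38/15 = 613/210.


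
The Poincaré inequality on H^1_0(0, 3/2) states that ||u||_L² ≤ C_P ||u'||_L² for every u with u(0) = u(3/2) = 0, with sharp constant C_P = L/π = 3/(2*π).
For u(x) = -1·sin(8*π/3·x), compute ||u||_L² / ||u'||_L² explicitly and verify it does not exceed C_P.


||u||_L² / ||u'||_L² = 3/(8*π) < C_P = 3/(2*π).

u(x) = -1·sin(8*π/3·x), so u'(x) = -8*π*cos(8*π*x/3)/3.
Writing u(x) = A·sin(kπx/L) with A = -1 and k = 4, use ∫_0^L sin²(kπx/L) dx = L/2 and ∫_0^L cos²(kπx/L) dx = L/2.
u² = 1·sin²(8*π/3·x) and (u')² = 64*π^2/9·cos²(8*π/3·x), and each of sin², cos² integrates to L/2 = 3/4 over (0, 3/2).
∫_0^3/2 u² dx = 3/4, so ||u||_L² = sqrt(3)/2.
∫_0^3/2 (u')² dx = 16*π^2/3, so ||u'||_L² = 4*sqrt(3)*π/3.
Ratio ||u||_L² / ||u'||_L² = 3/(8*π).
Sharp Poincaré constant on H^1_0(0, 3/2) is C_P = L/π = 3/(2*π), achieved by sin(2*π/3·x).
This is the k = 4 harmonic; the ratio L/(kπ) is strictly less than C_P = L/π, consistent with the sharp inequality ||u||_L² ≤ C_P ||u'||_L².


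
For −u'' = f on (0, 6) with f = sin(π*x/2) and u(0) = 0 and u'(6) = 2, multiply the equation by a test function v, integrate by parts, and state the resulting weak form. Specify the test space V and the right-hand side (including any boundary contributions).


V = {v ∈ H^1(0, 6) : v(0) = 0} (test functions vanish at x = 0 where u is specified); weak form: ∫_0^6 u'v' dx = ∫_0^6 (sin(π*x/2)) v dx + 2·v(6) for all v ∈ V.

Multiply both sides by a test function v and integrate from 0 to 6:
  ∫_0^6 −u''(x) v(x) dx = ∫_0^6 f(x) v(x) dx.
Integrate the LHS by parts once:
  ∫_0^6 −u'' v dx = −[u'(x) v(x)]_0^6 + ∫_0^6 u'(x) v'(x) dx.
Thus ∫_0^6 u'(x) v'(x) dx = ∫_0^6 f(x) v(x) dx + [u'(x) v(x)]_0^6.
Choose V so that boundary terms are either known or forced to vanish.
Mixed BC: u(0) = 0 (Dirichlet) and u'(6) = 2 (Neumann). Define V = {v ∈ H^1(0, 6) : v(0) = 0}. Then [u' v]_0^6 = u'(6)·v(6) − u'(0)·0 = 2·v(6).
Weak formulation: find u (satisfying any essential BC) such that ∫_0^6 u'(x) v'(x) dx = ∫_0^6 f v dx + 2·v(6) for all v ∈ V (Dirichlet at 0 absorbed into V; Neumann datum at x = 6 contributes the boundary term).
Substituting f(x) = sin(π*x/2), the right-hand side is ∫_0^6 (sin(π*x/2)) v dx + 2·v(6).


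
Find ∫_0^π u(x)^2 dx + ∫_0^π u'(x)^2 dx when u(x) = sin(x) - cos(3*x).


||u||_{H^1(0,π)}^2 = 6*π

u'(x) = 3*sin(3*x) + cos(x).
Expand u² and (u')² and integrate term by term on (0, π), using: for integers n ≥ 1, ∫_0^π sin²(nx) dx = ∫_0^π cos²(nx) dx = π/2; for n ≠ n', ∫_0^π sin(nx)sin(n'x) dx = ∫_0^π cos(nx)cos(n'x) dx = 0; and by product-to-sum, ∫_0^π sin(nx)cos(n'x) dx = ½∫_0^π [sin((n+n')x) + sin((n−n')x)] dx, which is 0 when n+n' is even and 2n/(n²−n'²) when n+n' is odd (it need not vanish on (0, π)).
  u² squared terms: (-1)²·∫cos(3x)² dx = 1·π/2 = π/2;  (1)²·∫sin(x)² dx = 1·π/2 = π/2.
  u² cross terms: 2·(-1)·(1)·∫cos(3x)·sin(x) dx = -2·(0) = 0.
  So ∫_0^π u² dx = π/2 + π/2 + 0 = π.
  (u')² squared terms: (3)²·∫sin(3x)² dx = 9·π/2 = 9*π/2;  (1)²·∫cos(x)² dx = 1·π/2 = π/2.
  (u')² cross terms: 2·(3)·(1)·∫sin(3x)·cos(x) dx = 6·(0) = 0.
  So ∫_0^π (u')² dx = 9*π/2 + π/2 + 0 = 5*π.
||u||_{H^1}^2 = (π) + (5*π) = 6*π.


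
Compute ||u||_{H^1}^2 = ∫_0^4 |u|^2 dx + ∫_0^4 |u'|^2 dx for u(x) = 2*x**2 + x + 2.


||u||_{H^1}^2 = 25868/15

The H^1 norm (squared) on an interval (0, L) is
  ||u||_{H^1}^2 = ∫_0^L u(x)^2 dx + ∫_0^L u'(x)^2 dx.
Compute u'(x) = 4*x + 1.
Then u(x)^2 = 4*x**4 + 4*x**3 + 9*x**2 + 4*x + 4 and u'(x)^2 = 16*x**2 + 8*x + 1.
Integrate each monomial from 0 to 4 using ∫_0^4 c·x^n dx = c·4^(n+1)/(n+1):
  ∫_0^4 u(x)^2 dx = ∫_0^4 (4*x^4 + 4*x^3 + 9*x^2 + 4*x + 4) dx. Term by term:
    ∫_0^4 4*x^4 dx = 4096/5;  ∫_0^4 4*x^3 dx = 256;  ∫_0^4 9*x^2 dx = 192;
    ∫_0^4 4*x dx = 32;  ∫_0^4 4 dx = 16.
  Sum: 4096/5 + 256 + 192 + 32 + 16 = 6576/5.
  ∫_0^4 u'(x)^2 dx = ∫_0^4 (16*x^2 + 8*x + 1) dx. Term by term:
    ∫_0^4 16*x^2 dx = 1024/3;  ∫_0^4 8*x dx = 64;  ∫_0^4 1 dx = 4.
  Sum: 1024/3 + 64 + 4 = 1228/3.
Adding: ||u||_{H^1}^2 = 6576/5 + 1228/3 = 25868/15.


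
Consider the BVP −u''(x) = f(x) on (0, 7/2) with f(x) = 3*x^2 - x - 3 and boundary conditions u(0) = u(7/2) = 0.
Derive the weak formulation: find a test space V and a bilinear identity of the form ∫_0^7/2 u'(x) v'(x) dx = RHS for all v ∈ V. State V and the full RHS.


V = H^1_0(0, 7/2) (so v(0) = v(7/2) = 0); weak form: ∫_0^7/2 u'v' dx = ∫_0^7/2 (3*x^2 - x - 3) v dx for all v ∈ V.

Multiply both sides by a test function v and integrate from 0 to 7/2:
  ∫_0^7/2 −u''(x) v(x) dx = ∫_0^7/2 f(x) v(x) dx.
Integrate the LHS by parts once:
  ∫_0^7/2 −u'' v dx = −[u'(x) v(x)]_0^7/2 + ∫_0^7/2 u'(x) v'(x) dx.
Thus ∫_0^7/2 u'(x) v'(x) dx = ∫_0^7/2 f(x) v(x) dx + [u'(x) v(x)]_0^7/2.
Choose V so that boundary terms are either known or forced to vanish.
u is Dirichlet: u(0) = u(7/2) = 0. Let V = H^1_0(0, 7/2); then v(0) = v(7/2) = 0, and [u' v]_0^7/2 = 0.
Weak formulation: find u (satisfying any essential BC) such that ∫_0^7/2 u'(x) v'(x) dx = ∫_0^7/2 f v dx for all v ∈ V.
Substituting f(x) = 3*x^2 - x - 3, the right-hand side is ∫_0^7/2 (3*x^2 - x - 3) v dx.


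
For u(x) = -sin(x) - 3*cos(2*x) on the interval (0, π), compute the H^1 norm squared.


||u||_{H^1(0,π)}^2 = -20 + 47*π/2

u'(x) = 6*sin(2*x) - cos(x).
Expand u² and (u')² and integrate term by term on (0, π), using: for integers n ≥ 1, ∫_0^π sin²(nx) dx = ∫_0^π cos²(nx) dx = π/2; for n ≠ n', ∫_0^π sin(nx)sin(n'x) dx = ∫_0^π cos(nx)cos(n'x) dx = 0; and by product-to-sum, ∫_0^π sin(nx)cos(n'x) dx = ½∫_0^π [sin((n+n')x) + sin((n−n')x)] dx, which is 0 when n+n' is even and 2n/(n²−n'²) when n+n' is odd (it need not vanish on (0, π)).
  u² squared terms: (-1)²·∫sin(x)² dx = 1·π/2 = π/2;  (-3)²·∫cos(2x)² dx = 9·π/2 = 9*π/2.
  u² cross terms: 2·(-1)·(-3)·∫sin(x)·cos(2x) dx = 6·(-2/3) = -4.
  So ∫_0^π u² dx = π/2 + 9*π/2 − 4 = -4 + 5*π.
  (u')² squared terms: (-1)²·∫cos(x)² dx = 1·π/2 = π/2;  (6)²·∫sin(2x)² dx = 36·π/2 = 18*π.
  (u')² cross terms: 2·(-1)·(6)·∫cos(x)·sin(2x) dx = -12·(4/3) = -16.
  So ∫_0^π (u')² dx = π/2 + 18*π − 16 = -16 + 37*π/2.
||u||_{H^1}^2 = (-4 + 5*π) + (-16 + 37*π/2) = -20 + 47*π/2.


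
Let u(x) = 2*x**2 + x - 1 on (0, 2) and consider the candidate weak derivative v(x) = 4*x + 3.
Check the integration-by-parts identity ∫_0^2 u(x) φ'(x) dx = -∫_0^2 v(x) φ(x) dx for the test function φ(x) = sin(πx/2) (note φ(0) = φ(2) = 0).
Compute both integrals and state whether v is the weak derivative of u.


LHS = -20/π, RHS = -28/π. No, v is not the weak derivative of u.

u(x) = 2*x**2 + x - 1, classical derivative u'(x) = 4*x + 1.
φ(x) = sin(πx/2), so φ'(x) = π*cos(π*x/2)/2.
Note φ(0) = φ(2) = 0, so the boundary term u·φ vanishes.
LHS = ∫_0^2 u(x) φ'(x) dx = ∫_0^2 (π*x^2*cos(π*x/2) + π*x*cos(π*x/2)/2 - π*cos(π*x/2)/2) dx. Term by term:
  ∫_0^2 -π*cos(π*x/2)/2 dx = 0;  ∫_0^2 π*x^2*cos(π*x/2) dx = -16/π;  ∫_0^2 π*x*cos(π*x/2)/2 dx = -4/π.
Sum: 0 − 16/π − 4/π = -20/π.
So LHS = -20/π.
∫_0^2 v(x) φ(x) dx = ∫_0^2 (4*x*sin(π*x/2) + 3*sin(π*x/2)) dx. Term by term:
  ∫_0^2 3*sin(π*x/2) dx = 12/π;  ∫_0^2 4*x*sin(π*x/2) dx = 16/π.
Sum: 12/π + 16/π = 28/π.
So RHS = -∫_0^2 v(x) φ(x) dx = -28/π.
LHS − RHS = 8/π ≠ 0, so the identity fails.
(For a valid weak derivative the identity must hold for EVERY test function, in particular this one. The failure shows v is NOT the weak derivative of u.)
Correct weak derivative would be u'(x) = 4*x + 1.
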